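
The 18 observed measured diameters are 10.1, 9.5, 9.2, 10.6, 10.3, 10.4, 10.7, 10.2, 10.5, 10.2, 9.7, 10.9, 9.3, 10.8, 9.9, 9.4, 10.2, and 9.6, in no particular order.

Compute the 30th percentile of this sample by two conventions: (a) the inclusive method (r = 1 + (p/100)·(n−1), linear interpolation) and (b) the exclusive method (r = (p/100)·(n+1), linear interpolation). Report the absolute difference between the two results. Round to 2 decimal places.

Sorted: 9.2, 9.3, 9.4, 9.5, 9.6, 9.7, 9.9, 10.1, 10.2, 10.2, 10.2, 10.3, 10.4, 10.5, 10.6, 10.7, 10.8, 10.9.
n = 18.
(a) r = 6.1; between ranks 6 (9.7) and 7 (9.9): 9.72.
(b) r = 5.7; between ranks 5 (9.6) and 6 (9.7): 9.67.
|9.72 − 9.67| = 0.05.

0.05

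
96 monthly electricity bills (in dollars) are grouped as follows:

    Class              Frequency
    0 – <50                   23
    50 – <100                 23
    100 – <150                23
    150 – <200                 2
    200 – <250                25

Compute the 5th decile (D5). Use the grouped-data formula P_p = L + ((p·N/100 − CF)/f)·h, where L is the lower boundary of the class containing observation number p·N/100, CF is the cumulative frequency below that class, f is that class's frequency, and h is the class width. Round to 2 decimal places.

N = 96; target position k = 50/100 · 96 = 48.
Cumulative frequencies: 23, 46, 69, 71, 96.
Observation 48 falls in the class 100 – <150.
L = 100, CF = 46, f = 23, h = 50.
P50 = 100 + ((48 − 46)/23)·50 = 100 + 4.34783 = 104.348.

104.35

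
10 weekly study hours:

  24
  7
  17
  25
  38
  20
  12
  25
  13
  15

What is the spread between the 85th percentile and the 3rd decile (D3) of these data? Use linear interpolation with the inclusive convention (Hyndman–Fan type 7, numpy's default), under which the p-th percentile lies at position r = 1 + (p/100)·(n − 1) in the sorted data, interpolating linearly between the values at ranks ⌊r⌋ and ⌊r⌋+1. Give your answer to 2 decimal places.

Sorted: 7, 12, 13, 15, 17, 20, 24, 25, 25, 38.
n = 10.
P30: r = 3.7; ranks 3–4 are 13, 15; interpolating gives 14.4.
P85: r = 8.65; ranks 8–9 are 25, 25; interpolating gives 25.
Difference: 25 − 14.4 = 10.6.

10.60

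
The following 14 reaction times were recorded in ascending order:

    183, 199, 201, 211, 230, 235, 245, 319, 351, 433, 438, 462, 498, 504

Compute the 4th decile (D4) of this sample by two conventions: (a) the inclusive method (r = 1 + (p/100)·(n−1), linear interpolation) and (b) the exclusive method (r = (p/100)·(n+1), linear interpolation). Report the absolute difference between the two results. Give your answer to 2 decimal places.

2.00

n = 14.
(a) r = 6.2; between ranks 6 (235) and 7 (245): 237.
(b) r = 6 → value at rank 6 = 235.
|237 − 235| = 2.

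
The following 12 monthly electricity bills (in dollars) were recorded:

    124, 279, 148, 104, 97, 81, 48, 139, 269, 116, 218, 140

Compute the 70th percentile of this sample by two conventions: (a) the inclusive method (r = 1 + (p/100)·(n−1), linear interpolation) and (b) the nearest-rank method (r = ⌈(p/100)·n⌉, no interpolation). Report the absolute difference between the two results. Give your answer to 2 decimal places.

2.40

Sorted: 48, 81, 97, 104, 116, 124, 139, 140, 148, 218, 269, 279.
n = 12.
(a) r = 8.7; between ranks 8 (140) and 9 (148): 145.6.
(b) the nearest-rank method: rank 9 → 148.
|145.6 − 148| = 2.4.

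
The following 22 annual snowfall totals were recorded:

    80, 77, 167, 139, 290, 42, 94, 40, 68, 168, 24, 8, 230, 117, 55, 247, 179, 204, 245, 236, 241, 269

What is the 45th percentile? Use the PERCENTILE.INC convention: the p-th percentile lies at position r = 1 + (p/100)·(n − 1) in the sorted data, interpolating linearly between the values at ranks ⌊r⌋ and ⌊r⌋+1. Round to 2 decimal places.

126.90

Sorted: 8, 24, 40, 42, 55, 68, 77, 80, 94, 117, 139, 167, 168, 179, 204, 230, 236, 241, 245, 247, 269, 290.
n = 22.
r = 1 + (45/100)·(22 − 1) = 1 + 9.45 = 10.45.
Rank 10 is 117 and rank 11 is 139.
Interpolate: 117 + 0.45·(139 − 117) = 117 + 0.45·22 = 126.9.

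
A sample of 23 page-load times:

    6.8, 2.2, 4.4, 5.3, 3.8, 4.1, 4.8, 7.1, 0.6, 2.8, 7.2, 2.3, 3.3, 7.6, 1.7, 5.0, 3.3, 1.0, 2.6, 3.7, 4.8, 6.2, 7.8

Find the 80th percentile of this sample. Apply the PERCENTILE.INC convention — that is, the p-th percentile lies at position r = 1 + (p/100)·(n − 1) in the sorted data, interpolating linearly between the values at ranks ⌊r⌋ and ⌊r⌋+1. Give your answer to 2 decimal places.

Sorted: 0.6, 1.0, 1.7, 2.2, 2.3, 2.6, 2.8, 3.3, 3.3, 3.7, 3.8, 4.1, 4.4, 4.8, 4.8, 5.0, 5.3, 6.2, 6.8, 7.1, 7.2, 7.6, 7.8.
n = 23.
r = 1 + (80/100)·(23 − 1) = 1 + 17.6 = 18.6.
Rank 18 is 6.2 and rank 19 is 6.8.
Interpolate: 6.2 + 0.6·(6.8 − 6.2) = 6.2 + 0.6·0.6 = 6.56.

6.56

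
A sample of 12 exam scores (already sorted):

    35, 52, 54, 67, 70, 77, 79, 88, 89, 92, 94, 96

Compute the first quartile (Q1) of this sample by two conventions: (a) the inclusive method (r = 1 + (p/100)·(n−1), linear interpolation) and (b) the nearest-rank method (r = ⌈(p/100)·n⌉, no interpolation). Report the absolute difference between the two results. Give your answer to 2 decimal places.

n = 12.
(a) r = 3.75; between ranks 3 (54) and 4 (67): 63.75.
(b) the nearest-rank method: rank 3 → 54.
|63.75 − 54| = 9.75.

9.75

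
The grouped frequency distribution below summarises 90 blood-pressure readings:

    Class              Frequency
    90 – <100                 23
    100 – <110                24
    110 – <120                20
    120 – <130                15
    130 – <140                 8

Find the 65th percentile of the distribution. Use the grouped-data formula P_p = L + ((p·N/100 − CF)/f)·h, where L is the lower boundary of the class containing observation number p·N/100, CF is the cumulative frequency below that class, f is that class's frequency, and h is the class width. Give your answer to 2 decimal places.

N = 90; target position k = 65/100 · 90 = 58.5.
Cumulative frequencies: 23, 47, 67, 82, 90.
Observation 58.5 falls in the class 110 – <120.
L = 110, CF = 47, f = 20, h = 10.
P65 = 110 + ((58.5 − 47)/20)·10 = 110 + 5.75 = 115.75.

115.75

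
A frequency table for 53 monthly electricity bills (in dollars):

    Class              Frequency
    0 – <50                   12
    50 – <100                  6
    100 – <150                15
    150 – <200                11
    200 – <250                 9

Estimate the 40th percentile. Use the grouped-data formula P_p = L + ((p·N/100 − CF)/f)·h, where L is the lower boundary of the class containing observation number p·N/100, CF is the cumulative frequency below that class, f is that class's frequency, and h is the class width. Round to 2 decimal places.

110.67

N = 53; target position k = 40/100 · 53 = 21.2.
Cumulative frequencies: 12, 18, 33, 44, 53.
Observation 21.2 falls in the class 100 – <150.
L = 100, CF = 18, f = 15, h = 50.
P40 = 100 + ((21.2 − 18)/15)·50 = 100 + 10.6667 = 110.667.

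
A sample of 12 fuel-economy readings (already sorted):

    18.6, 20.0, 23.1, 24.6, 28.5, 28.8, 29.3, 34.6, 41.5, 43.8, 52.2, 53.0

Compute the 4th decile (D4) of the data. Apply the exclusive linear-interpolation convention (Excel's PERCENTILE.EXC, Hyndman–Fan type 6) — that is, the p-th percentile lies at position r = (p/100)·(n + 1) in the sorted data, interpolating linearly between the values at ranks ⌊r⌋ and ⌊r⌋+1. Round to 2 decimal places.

28.56

n = 12.
r = (40/100)·(12 + 1) = 5.2.
Rank 5 is 28.5 and rank 6 is 28.8.
Interpolate: 28.5 + 0.2·(28.8 − 28.5) = 28.5 + 0.2·0.3 = 28.56.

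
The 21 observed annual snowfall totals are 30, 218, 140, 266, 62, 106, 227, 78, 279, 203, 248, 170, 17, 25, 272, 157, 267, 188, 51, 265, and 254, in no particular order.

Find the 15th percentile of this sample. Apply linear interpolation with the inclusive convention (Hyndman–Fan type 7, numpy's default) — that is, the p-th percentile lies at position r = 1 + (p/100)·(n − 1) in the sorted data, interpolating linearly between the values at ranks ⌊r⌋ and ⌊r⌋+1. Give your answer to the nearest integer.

Sorted: 17, 25, 30, 51, 62, 78, 106, 140, 157, 170, 188, 203, 218, 227, 248, 254, 265, 266, 267, 272, 279.
n = 21.
r = 1 + (15/100)·(21 − 1) = 1 + 3 = 4.
r is an integer, so P15 is the value at rank 4: 51.

51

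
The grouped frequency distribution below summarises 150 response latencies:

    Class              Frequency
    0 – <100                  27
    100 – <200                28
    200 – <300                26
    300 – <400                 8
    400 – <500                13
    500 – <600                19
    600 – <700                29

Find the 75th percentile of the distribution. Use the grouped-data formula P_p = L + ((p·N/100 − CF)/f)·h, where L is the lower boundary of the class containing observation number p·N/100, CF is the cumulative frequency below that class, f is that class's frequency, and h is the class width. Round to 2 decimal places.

555.26

N = 150; target position k = 75/100 · 150 = 112.5.
Cumulative frequencies: 27, 55, 81, 89, 102, 121, 150.
Observation 112.5 falls in the class 500 – <600.
L = 500, CF = 102, f = 19, h = 100.
P75 = 500 + ((112.5 − 102)/19)·100 = 500 + 55.2632 = 555.263.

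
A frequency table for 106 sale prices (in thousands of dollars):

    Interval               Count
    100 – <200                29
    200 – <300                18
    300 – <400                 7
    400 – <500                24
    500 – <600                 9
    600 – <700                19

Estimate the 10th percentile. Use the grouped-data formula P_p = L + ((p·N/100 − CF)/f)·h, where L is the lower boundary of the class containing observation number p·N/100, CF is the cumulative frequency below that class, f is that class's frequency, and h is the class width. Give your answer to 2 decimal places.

N = 106; target position k = 10/100 · 106 = 10.6.
Cumulative frequencies: 29, 47, 54, 78, 87, 106.
Observation 10.6 falls in the class 100 – <200.
L = 100, CF = 0, f = 29, h = 100.
P10 = 100 + ((10.6 − 0)/29)·100 = 100 + 36.5517 = 136.552.

136.55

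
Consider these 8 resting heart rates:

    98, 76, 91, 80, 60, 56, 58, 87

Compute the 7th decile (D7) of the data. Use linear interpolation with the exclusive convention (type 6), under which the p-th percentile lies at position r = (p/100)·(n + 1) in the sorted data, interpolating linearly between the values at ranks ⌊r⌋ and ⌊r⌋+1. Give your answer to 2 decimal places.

88.20

Sorted: 56, 58, 60, 76, 80, 87, 91, 98.
n = 8.
r = (70/100)·(8 + 1) = 6.3.
Rank 6 is 87 and rank 7 is 91.
Interpolate: 87 + 0.3·(91 − 87) = 87 + 0.3·4 = 88.2.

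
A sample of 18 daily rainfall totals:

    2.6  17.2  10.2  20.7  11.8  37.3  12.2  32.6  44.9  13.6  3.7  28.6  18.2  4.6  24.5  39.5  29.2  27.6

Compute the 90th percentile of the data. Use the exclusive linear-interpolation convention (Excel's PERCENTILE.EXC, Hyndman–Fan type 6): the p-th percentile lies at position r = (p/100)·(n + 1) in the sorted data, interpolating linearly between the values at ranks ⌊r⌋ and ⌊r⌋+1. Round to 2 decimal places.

Sorted: 2.6, 3.7, 4.6, 10.2, 11.8, 12.2, 13.6, 17.2, 18.2, 20.7, 24.5, 27.6, 28.6, 29.2, 32.6, 37.3, 39.5, 44.9.
n = 18.
r = (90/100)·(18 + 1) = 17.1.
Rank 17 is 39.5 and rank 18 is 44.9.
Interpolate: 39.5 + 0.1·(44.9 − 39.5) = 39.5 + 0.1·5.4 = 40.04.

40.04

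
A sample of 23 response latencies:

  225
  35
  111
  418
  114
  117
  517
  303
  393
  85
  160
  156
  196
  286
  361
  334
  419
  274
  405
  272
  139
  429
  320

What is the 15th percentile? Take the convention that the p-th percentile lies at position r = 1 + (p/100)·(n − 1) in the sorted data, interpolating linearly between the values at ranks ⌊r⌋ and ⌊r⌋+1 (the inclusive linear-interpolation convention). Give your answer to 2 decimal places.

114.90

Sorted: 35, 85, 111, 114, 117, 139, 156, 160, 196, 225, 272, 274, 286, 303, 320, 334, 361, 393, 405, 418, 419, 429, 517.
n = 23.
r = 1 + (15/100)·(23 − 1) = 1 + 3.3 = 4.3.
Rank 4 is 114 and rank 5 is 117.
Interpolate: 114 + 0.3·(117 − 114) = 114 + 0.3·3 = 114.9.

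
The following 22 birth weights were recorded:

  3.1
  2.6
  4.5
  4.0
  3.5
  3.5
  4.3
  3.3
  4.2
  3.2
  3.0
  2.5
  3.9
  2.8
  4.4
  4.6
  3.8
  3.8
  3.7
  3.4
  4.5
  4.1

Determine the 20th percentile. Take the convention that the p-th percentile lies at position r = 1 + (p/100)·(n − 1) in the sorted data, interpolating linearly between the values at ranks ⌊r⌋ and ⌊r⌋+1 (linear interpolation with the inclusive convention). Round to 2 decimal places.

Sorted: 2.5, 2.6, 2.8, 3.0, 3.1, 3.2, 3.3, 3.4, 3.5, 3.5, 3.7, 3.8, 3.8, 3.9, 4.0, 4.1, 4.2, 4.3, 4.4, 4.5, 4.5, 4.6.
n = 22.
r = 1 + (20/100)·(22 − 1) = 1 + 4.2 = 5.2.
Rank 5 is 3.1 and rank 6 is 3.2.
Interpolate: 3.1 + 0.2·(3.2 − 3.1) = 3.1 + 0.2·0.1 = 3.12.

3.12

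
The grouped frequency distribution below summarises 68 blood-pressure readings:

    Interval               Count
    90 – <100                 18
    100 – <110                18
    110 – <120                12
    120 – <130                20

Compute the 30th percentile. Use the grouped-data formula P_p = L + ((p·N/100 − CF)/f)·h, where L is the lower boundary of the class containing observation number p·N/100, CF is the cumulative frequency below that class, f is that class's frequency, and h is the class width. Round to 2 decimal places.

N = 68; target position k = 30/100 · 68 = 20.4.
Cumulative frequencies: 18, 36, 48, 68.
Observation 20.4 falls in the class 100 – <110.
L = 100, CF = 18, f = 18, h = 10.
P30 = 100 + ((20.4 − 18)/18)·10 = 100 + 1.33333 = 101.333.

101.33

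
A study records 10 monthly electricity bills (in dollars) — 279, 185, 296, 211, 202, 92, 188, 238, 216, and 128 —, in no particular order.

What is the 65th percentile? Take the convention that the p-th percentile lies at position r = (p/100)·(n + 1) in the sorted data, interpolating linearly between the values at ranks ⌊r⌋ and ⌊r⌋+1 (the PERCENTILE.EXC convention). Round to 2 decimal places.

Sorted: 92, 128, 185, 188, 202, 211, 216, 238, 279, 296.
n = 10.
r = (65/100)·(10 + 1) = 7.15.
Rank 7 is 216 and rank 8 is 238.
Interpolate: 216 + 0.15·(238 − 216) = 216 + 0.15·22 = 219.3.

219.30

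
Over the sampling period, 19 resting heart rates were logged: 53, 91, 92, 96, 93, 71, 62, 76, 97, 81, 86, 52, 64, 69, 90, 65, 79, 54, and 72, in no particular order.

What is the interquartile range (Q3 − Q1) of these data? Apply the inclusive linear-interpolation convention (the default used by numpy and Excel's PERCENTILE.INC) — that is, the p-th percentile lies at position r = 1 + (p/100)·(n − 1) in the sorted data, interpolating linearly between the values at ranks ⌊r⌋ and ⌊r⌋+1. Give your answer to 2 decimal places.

Sorted: 52, 53, 54, 62, 64, 65, 69, 71, 72, 76, 79, 81, 86, 90, 91, 92, 93, 96, 97.
n = 19.
P25: r = 5.5; ranks 5–6 are 64, 65; interpolating gives 64.5.
P75: r = 14.5; ranks 14–15 are 90, 91; interpolating gives 90.5.
Difference: 90.5 − 64.5 = 26.

26.00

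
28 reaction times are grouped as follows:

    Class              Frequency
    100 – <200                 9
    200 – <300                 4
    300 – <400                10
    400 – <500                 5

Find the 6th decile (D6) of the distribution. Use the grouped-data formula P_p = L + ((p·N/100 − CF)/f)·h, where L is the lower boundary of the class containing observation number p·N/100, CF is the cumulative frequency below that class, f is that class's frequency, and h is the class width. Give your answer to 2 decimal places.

338.00

N = 28; target position k = 60/100 · 28 = 16.8.
Cumulative frequencies: 9, 13, 23, 28.
Observation 16.8 falls in the class 300 – <400.
L = 300, CF = 13, f = 10, h = 100.
P60 = 300 + ((16.8 − 13)/10)·100 = 300 + 38 = 338.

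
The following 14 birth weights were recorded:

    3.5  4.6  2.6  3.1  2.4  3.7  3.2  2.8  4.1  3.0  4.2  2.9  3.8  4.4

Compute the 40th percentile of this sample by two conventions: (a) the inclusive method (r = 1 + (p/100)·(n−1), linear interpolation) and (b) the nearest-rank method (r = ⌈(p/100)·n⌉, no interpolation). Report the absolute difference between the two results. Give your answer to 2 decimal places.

Sorted: 2.4, 2.6, 2.8, 2.9, 3.0, 3.1, 3.2, 3.5, 3.7, 3.8, 4.1, 4.2, 4.4, 4.6.
n = 14.
(a) r = 6.2; between ranks 6 (3.1) and 7 (3.2): 3.12.
(b) the nearest-rank method: rank 6 → 3.1.
|3.12 − 3.1| = 0.02.

0.02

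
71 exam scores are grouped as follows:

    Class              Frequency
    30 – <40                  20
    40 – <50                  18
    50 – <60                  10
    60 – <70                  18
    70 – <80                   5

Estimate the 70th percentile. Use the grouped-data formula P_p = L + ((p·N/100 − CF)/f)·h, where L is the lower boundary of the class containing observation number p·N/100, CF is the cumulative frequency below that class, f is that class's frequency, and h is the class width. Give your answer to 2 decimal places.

N = 71; target position k = 70/100 · 71 = 49.7.
Cumulative frequencies: 20, 38, 48, 66, 71.
Observation 49.7 falls in the class 60 – <70.
L = 60, CF = 48, f = 18, h = 10.
P70 = 60 + ((49.7 − 48)/18)·10 = 60 + 0.944444 = 60.9444.

60.94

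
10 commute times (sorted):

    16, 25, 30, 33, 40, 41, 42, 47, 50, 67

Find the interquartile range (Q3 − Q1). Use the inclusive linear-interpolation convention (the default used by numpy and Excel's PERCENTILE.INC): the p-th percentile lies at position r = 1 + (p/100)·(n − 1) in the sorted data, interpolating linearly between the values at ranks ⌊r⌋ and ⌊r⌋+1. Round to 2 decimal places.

n = 10.
P25: r = 3.25; ranks 3–4 are 30, 33; interpolating gives 30.75.
P75: r = 7.75; ranks 7–8 are 42, 47; interpolating gives 45.75.
Difference: 45.75 − 30.75 = 15.

15.00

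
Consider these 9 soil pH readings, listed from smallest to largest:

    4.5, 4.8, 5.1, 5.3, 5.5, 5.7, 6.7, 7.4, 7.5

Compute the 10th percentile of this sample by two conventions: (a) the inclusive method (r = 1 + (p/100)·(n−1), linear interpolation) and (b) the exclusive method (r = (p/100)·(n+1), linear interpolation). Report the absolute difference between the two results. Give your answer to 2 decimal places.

n = 9.
(a) r = 1.8; between ranks 1 (4.5) and 2 (4.8): 4.74.
(b) r = 1 → value at rank 1 = 4.5.
|4.74 − 4.5| = 0.24.

0.24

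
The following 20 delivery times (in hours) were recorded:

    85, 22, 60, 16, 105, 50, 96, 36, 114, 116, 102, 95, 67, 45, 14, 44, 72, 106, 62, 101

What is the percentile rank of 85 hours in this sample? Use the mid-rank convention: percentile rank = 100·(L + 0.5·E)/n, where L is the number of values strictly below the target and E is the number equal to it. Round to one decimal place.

57.5

Sorted: 14, 16, 22, 36, 44, 45, 50, 60, 62, 67, 72, 85, 95, 96, 101, 102, 105, 106, 114, 116.
Count below 85: L = 11; count equal: E = 1; n = 20.
Percentile rank = 100·(11 + 0.5·1)/20 = 100·11.5/20 = 57.5.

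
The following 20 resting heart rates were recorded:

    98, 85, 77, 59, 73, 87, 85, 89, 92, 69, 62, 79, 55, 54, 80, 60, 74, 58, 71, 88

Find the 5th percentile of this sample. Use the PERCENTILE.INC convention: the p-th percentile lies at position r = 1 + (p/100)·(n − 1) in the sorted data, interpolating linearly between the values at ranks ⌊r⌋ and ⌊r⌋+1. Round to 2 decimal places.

Sorted: 54, 55, 58, 59, 60, 62, 69, 71, 73, 74, 77, 79, 80, 85, 85, 87, 88, 89, 92, 98.
n = 20.
r = 1 + (5/100)·(20 − 1) = 1 + 0.95 = 1.95.
Rank 1 is 54 and rank 2 is 55.
Interpolate: 54 + 0.95·(55 − 54) = 54 + 0.95·1 = 54.95.

54.95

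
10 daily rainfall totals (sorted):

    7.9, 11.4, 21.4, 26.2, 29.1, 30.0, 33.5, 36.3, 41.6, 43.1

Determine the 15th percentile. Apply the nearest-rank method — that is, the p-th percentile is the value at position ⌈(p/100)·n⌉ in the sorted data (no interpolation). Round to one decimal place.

n = 10.
Position = ⌈15/100 · 10⌉ = ⌈1.5⌉ = 2.
The value at rank 2 is 11.4.

11.4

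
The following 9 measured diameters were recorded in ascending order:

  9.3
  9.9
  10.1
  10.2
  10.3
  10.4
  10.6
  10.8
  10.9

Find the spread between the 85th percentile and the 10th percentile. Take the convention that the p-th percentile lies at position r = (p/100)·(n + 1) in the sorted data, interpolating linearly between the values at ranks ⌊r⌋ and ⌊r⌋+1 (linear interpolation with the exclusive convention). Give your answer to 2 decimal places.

n = 9.
P10: r = 1 (integer) → 9.3.
P85: r = 8.5; ranks 8–9 are 10.8, 10.9; interpolating gives 10.85.
Difference: 10.85 − 9.3 = 1.55.

1.55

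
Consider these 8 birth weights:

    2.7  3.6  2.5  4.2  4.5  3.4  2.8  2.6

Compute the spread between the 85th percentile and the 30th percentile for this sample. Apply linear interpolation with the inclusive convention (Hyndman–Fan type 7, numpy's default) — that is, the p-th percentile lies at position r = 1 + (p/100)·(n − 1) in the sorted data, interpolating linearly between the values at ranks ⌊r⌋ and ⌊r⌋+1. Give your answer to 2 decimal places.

1.46

Sorted: 2.5, 2.6, 2.7, 2.8, 3.4, 3.6, 4.2, 4.5.
n = 8.
P30: r = 3.1; ranks 3–4 are 2.7, 2.8; interpolating gives 2.71.
P85: r = 6.95; ranks 6–7 are 3.6, 4.2; interpolating gives 4.17.
Difference: 4.17 − 2.71 = 1.46.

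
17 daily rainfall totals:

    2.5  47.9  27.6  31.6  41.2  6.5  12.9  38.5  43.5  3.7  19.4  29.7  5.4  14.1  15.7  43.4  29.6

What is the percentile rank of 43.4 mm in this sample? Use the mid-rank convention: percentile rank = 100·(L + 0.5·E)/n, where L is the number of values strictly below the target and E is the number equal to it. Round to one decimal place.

Sorted: 2.5, 3.7, 5.4, 6.5, 12.9, 14.1, 15.7, 19.4, 27.6, 29.6, 29.7, 31.6, 38.5, 41.2, 43.4, 43.5, 47.9.
Count below 43.4: L = 14; count equal: E = 1; n = 17.
Percentile rank = 100·(14 + 0.5·1)/17 = 100·14.5/17 = 85.29.

85.3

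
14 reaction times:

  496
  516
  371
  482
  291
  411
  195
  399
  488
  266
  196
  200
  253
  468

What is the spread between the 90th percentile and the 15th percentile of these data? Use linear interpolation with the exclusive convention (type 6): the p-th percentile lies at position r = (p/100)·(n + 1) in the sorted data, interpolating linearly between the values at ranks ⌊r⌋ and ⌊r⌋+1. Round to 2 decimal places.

309.00

Sorted: 195, 196, 200, 253, 266, 291, 371, 399, 411, 468, 482, 488, 496, 516.
n = 14.
P15: r = 2.25; ranks 2–3 are 196, 200; interpolating gives 197.
P90: r = 13.5; ranks 13–14 are 496, 516; interpolating gives 506.
Difference: 506 − 197 = 309.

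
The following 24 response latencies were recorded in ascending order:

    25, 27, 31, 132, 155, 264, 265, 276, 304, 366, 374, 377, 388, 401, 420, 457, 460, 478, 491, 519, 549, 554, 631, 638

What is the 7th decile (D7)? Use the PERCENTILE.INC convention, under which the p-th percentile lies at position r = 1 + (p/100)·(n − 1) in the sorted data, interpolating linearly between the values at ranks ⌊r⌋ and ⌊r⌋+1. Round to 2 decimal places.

n = 24.
r = 1 + (70/100)·(24 − 1) = 1 + 16.1 = 17.1.
Rank 17 is 460 and rank 18 is 478.
Interpolate: 460 + 0.1·(478 − 460) = 460 + 0.1·18 = 461.8.

461.80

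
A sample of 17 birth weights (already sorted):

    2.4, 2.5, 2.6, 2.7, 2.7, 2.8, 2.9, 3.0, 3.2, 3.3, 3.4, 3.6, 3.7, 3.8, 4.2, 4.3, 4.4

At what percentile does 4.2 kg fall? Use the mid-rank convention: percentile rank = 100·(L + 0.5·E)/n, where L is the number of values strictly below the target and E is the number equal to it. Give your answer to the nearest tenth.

85.3

Count below 4.2: L = 14; count equal: E = 1; n = 17.
Percentile rank = 100·(14 + 0.5·1)/17 = 100·14.5/17 = 85.29.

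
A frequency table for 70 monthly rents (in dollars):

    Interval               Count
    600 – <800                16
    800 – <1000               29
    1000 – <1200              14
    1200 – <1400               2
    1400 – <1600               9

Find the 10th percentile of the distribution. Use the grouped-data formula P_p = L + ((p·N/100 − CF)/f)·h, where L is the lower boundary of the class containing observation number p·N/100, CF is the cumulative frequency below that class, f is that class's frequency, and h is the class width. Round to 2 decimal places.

N = 70; target position k = 10/100 · 70 = 7.
Cumulative frequencies: 16, 45, 59, 61, 70.
Observation 7 falls in the class 600 – <800.
L = 600, CF = 0, f = 16, h = 200.
P10 = 600 + ((7 − 0)/16)·200 = 600 + 87.5 = 687.5.

687.50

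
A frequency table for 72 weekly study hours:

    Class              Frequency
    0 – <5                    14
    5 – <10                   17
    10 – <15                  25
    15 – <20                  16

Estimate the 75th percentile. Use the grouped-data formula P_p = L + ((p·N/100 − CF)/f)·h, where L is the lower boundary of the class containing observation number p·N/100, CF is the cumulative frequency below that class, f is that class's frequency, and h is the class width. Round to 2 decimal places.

14.60

N = 72; target position k = 75/100 · 72 = 54.
Cumulative frequencies: 14, 31, 56, 72.
Observation 54 falls in the class 10 – <15.
L = 10, CF = 31, f = 25, h = 5.
P75 = 10 + ((54 − 31)/25)·5 = 10 + 4.6 = 14.6.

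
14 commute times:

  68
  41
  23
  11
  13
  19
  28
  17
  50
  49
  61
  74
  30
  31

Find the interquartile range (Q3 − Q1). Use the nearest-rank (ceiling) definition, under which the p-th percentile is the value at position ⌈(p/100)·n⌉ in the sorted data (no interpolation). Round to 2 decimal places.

Sorted: 11, 13, 17, 19, 23, 28, 30, 31, 41, 49, 50, 61, 68, 74.
n = 14.
P25: rank ⌈25/100·14⌉ = 4 → 19.
P75: rank ⌈75/100·14⌉ = 11 → 50.
Difference: 50 − 19 = 31.

31.00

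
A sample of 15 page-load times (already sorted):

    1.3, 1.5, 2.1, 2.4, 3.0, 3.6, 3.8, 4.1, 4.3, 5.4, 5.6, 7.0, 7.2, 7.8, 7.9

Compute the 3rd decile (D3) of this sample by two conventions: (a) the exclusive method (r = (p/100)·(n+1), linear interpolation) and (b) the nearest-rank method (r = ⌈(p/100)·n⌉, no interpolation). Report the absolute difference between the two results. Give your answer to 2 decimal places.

n = 15.
(a) r = 4.8; between ranks 4 (2.4) and 5 (3.0): 2.88.
(b) the nearest-rank method: rank 5 → 3.
|2.88 − 3| = 0.12.

0.12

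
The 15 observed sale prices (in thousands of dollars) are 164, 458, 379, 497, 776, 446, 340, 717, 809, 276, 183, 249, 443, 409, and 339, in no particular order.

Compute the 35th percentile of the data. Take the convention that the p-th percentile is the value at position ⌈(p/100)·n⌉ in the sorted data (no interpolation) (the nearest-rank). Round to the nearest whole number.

340

Sorted: 164, 183, 249, 276, 339, 340, 379, 409, 443, 446, 458, 497, 717, 776, 809.
n = 15.
Position = ⌈35/100 · 15⌉ = ⌈5.25⌉ = 6.
The value at rank 6 is 340.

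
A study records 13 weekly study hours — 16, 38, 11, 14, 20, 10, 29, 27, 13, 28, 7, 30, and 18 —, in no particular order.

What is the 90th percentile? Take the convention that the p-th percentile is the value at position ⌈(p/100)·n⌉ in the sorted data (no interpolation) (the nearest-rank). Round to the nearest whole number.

30

Sorted: 7, 10, 11, 13, 14, 16, 18, 20, 27, 28, 29, 30, 38.
n = 13.
Position = ⌈90/100 · 13⌉ = ⌈11.7⌉ = 12.
The value at rank 12 is 30.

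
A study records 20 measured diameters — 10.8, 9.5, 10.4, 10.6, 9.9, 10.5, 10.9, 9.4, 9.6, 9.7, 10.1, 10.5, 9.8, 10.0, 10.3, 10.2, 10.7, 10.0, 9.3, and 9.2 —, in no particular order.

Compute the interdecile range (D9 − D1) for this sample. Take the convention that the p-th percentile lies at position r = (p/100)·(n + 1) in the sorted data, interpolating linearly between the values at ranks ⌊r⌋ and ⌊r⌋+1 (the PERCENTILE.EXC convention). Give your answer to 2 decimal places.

Sorted: 9.2, 9.3, 9.4, 9.5, 9.6, 9.7, 9.8, 9.9, 10.0, 10.0, 10.1, 10.2, 10.3, 10.4, 10.5, 10.5, 10.6, 10.7, 10.8, 10.9.
n = 20.
P10: r = 2.1; ranks 2–3 are 9.3, 9.4; interpolating gives 9.31.
P90: r = 18.9; ranks 18–19 are 10.7, 10.8; interpolating gives 10.79.
Difference: 10.79 − 9.31 = 1.48.

1.48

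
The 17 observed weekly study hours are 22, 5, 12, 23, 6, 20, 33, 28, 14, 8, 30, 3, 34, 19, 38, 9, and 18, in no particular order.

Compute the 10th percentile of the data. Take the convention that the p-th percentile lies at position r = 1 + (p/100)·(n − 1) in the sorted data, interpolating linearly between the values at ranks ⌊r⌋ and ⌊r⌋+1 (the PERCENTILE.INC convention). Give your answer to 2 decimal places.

5.60

Sorted: 3, 5, 6, 8, 9, 12, 14, 18, 19, 20, 22, 23, 28, 30, 33, 34, 38.
n = 17.
r = 1 + (10/100)·(17 − 1) = 1 + 1.6 = 2.6.
Rank 2 is 5 and rank 3 is 6.
Interpolate: 5 + 0.6·(6 − 5) = 5 + 0.6·1 = 5.6.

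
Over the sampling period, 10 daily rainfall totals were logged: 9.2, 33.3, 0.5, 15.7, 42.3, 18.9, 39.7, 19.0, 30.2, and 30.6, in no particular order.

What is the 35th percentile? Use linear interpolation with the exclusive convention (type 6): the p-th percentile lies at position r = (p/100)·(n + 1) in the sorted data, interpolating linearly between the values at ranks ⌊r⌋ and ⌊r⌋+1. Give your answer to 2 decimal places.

18.42

Sorted: 0.5, 9.2, 15.7, 18.9, 19.0, 30.2, 30.6, 33.3, 39.7, 42.3.
n = 10.
r = (35/100)·(10 + 1) = 3.85.
Rank 3 is 15.7 and rank 4 is 18.9.
Interpolate: 15.7 + 0.85·(18.9 − 15.7) = 15.7 + 0.85·3.2 = 18.42.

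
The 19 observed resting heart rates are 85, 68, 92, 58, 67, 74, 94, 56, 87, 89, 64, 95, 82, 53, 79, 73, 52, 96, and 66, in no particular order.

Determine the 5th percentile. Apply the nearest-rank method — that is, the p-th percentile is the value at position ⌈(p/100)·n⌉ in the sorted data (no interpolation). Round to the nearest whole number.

Sorted: 52, 53, 56, 58, 64, 66, 67, 68, 73, 74, 79, 82, 85, 87, 89, 92, 94, 95, 96.
n = 19.
Position = ⌈5/100 · 19⌉ = ⌈0.95⌉ = 1.
The value at rank 1 is 52.

52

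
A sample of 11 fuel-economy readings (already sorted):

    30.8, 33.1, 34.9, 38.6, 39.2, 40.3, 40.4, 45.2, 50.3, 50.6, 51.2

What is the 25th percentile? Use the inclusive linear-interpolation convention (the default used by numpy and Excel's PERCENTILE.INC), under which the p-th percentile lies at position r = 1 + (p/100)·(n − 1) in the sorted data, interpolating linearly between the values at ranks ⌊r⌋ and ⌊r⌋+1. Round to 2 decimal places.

36.75

n = 11.
r = 1 + (25/100)·(11 − 1) = 1 + 2.5 = 3.5.
Rank 3 is 34.9 and rank 4 is 38.6.
Interpolate: 34.9 + 0.5·(38.6 − 34.9) = 34.9 + 0.5·3.7 = 36.75.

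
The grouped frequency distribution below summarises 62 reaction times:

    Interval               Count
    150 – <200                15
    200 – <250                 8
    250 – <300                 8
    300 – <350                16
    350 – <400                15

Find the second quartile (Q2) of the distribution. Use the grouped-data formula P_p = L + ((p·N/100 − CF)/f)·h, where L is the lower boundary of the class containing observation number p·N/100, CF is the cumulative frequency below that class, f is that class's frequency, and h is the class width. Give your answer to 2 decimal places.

300.00

N = 62; target position k = 50/100 · 62 = 31.
Cumulative frequencies: 15, 23, 31, 47, 62.
Observation 31 falls in the class 250 – <300.
L = 250, CF = 23, f = 8, h = 50.
P50 = 250 + ((31 − 23)/8)·50 = 250 + 50 = 300.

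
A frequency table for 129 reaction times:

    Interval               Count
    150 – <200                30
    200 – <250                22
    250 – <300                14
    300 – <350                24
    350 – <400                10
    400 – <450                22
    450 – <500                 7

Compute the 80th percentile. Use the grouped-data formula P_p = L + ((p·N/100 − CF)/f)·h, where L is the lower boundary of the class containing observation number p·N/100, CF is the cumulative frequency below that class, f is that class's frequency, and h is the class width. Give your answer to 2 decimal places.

N = 129; target position k = 80/100 · 129 = 103.2.
Cumulative frequencies: 30, 52, 66, 90, 100, 122, 129.
Observation 103.2 falls in the class 400 – <450.
L = 400, CF = 100, f = 22, h = 50.
P80 = 400 + ((103.2 − 100)/22)·50 = 400 + 7.27273 = 407.273.

407.27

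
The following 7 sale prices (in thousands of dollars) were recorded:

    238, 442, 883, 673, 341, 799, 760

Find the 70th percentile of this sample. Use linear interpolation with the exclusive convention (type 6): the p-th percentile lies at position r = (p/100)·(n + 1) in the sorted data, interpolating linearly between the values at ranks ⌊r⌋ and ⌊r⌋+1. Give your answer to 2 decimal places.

Sorted: 238, 341, 442, 673, 760, 799, 883.
n = 7.
r = (70/100)·(7 + 1) = 5.6.
Rank 5 is 760 and rank 6 is 799.
Interpolate: 760 + 0.6·(799 − 760) = 760 + 0.6·39 = 783.4.

783.40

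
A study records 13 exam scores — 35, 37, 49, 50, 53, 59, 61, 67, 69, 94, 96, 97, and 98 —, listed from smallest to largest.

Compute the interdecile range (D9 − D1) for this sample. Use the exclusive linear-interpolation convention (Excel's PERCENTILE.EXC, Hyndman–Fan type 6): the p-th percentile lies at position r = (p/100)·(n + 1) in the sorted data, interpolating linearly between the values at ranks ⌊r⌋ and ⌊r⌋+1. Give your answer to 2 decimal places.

61.80

n = 13.
P10: r = 1.4; ranks 1–2 are 35, 37; interpolating gives 35.8.
P90: r = 12.6; ranks 12–13 are 97, 98; interpolating gives 97.6.
Difference: 97.6 − 35.8 = 61.8.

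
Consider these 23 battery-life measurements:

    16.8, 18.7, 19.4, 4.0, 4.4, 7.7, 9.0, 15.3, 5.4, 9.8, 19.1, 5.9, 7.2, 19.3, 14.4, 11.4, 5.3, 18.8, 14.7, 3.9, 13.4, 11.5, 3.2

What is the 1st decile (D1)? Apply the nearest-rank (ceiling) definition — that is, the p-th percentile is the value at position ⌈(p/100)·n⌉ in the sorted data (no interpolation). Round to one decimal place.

Sorted: 3.2, 3.9, 4.0, 4.4, 5.3, 5.4, 5.9, 7.2, 7.7, 9.0, 9.8, 11.4, 11.5, 13.4, 14.4, 14.7, 15.3, 16.8, 18.7, 18.8, 19.1, 19.3, 19.4.
n = 23.
Position = ⌈10/100 · 23⌉ = ⌈2.3⌉ = 3.
The value at rank 3 is 4.0.

4.0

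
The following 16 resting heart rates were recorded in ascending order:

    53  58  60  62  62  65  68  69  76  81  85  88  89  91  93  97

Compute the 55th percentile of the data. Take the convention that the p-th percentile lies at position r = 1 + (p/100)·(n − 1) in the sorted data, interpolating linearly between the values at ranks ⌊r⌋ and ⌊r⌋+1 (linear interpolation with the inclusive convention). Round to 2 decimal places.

n = 16.
r = 1 + (55/100)·(16 − 1) = 1 + 8.25 = 9.25.
Rank 9 is 76 and rank 10 is 81.
Interpolate: 76 + 0.25·(81 − 76) = 76 + 0.25·5 = 77.25.

77.25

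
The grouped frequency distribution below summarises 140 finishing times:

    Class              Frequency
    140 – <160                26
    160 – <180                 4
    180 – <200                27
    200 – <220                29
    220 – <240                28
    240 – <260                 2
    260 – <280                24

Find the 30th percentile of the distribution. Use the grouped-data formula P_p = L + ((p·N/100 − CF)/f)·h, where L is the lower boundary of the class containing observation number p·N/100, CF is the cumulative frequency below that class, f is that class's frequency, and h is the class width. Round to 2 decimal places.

188.89

N = 140; target position k = 30/100 · 140 = 42.
Cumulative frequencies: 26, 30, 57, 86, 114, 116, 140.
Observation 42 falls in the class 180 – <200.
L = 180, CF = 30, f = 27, h = 20.
P30 = 180 + ((42 − 30)/27)·20 = 180 + 8.88889 = 188.889.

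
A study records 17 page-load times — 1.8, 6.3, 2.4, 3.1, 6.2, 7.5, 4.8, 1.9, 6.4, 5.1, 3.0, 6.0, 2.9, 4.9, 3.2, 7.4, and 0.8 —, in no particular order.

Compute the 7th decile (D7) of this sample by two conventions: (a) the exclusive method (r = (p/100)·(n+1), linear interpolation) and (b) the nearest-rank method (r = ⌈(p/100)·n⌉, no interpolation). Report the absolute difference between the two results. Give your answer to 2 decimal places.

0.12

Sorted: 0.8, 1.8, 1.9, 2.4, 2.9, 3.0, 3.1, 3.2, 4.8, 4.9, 5.1, 6.0, 6.2, 6.3, 6.4, 7.4, 7.5.
n = 17.
(a) r = 12.6; between ranks 12 (6.0) and 13 (6.2): 6.12.
(b) the nearest-rank method: rank 12 → 6.
|6.12 − 6| = 0.12.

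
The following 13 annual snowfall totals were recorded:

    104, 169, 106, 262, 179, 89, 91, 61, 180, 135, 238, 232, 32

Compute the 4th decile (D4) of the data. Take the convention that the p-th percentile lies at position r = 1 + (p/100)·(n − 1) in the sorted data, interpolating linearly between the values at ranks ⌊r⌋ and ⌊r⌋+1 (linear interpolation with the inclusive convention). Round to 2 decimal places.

105.60

Sorted: 32, 61, 89, 91, 104, 106, 135, 169, 179, 180, 232, 238, 262.
n = 13.
r = 1 + (40/100)·(13 − 1) = 1 + 4.8 = 5.8.
Rank 5 is 104 and rank 6 is 106.
Interpolate: 104 + 0.8·(106 − 104) = 104 + 0.8·2 = 105.6.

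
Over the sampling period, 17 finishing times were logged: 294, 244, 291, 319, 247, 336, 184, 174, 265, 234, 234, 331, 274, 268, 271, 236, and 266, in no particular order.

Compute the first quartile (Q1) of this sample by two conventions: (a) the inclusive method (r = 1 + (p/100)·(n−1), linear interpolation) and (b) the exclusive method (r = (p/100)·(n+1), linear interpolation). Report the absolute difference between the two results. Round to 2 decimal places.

1.00

Sorted: 174, 184, 234, 234, 236, 244, 247, 265, 266, 268, 271, 274, 291, 294, 319, 331, 336.
n = 17.
(a) r = 5 → value at rank 5 = 236.
(b) r = 4.5; between ranks 4 (234) and 5 (236): 235.
|236 − 235| = 1.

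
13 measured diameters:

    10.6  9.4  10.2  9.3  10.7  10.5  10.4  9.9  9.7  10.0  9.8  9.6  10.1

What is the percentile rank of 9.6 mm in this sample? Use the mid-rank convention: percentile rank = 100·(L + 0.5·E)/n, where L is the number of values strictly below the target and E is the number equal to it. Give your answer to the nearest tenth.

19.2

Sorted: 9.3, 9.4, 9.6, 9.7, 9.8, 9.9, 10.0, 10.1, 10.2, 10.4, 10.5, 10.6, 10.7.
Count below 9.6: L = 2; count equal: E = 1; n = 13.
Percentile rank = 100·(2 + 0.5·1)/13 = 100·2.5/13 = 19.23.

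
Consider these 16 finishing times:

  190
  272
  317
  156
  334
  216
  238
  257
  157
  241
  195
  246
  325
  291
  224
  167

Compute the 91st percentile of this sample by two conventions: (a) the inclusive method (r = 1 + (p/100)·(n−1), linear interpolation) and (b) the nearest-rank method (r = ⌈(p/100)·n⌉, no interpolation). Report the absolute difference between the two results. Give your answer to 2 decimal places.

Sorted: 156, 157, 167, 190, 195, 216, 224, 238, 241, 246, 257, 272, 291, 317, 325, 334.
n = 16.
(a) r = 14.65; between ranks 14 (317) and 15 (325): 322.2.
(b) the nearest-rank method: rank 15 → 325.
|322.2 − 325| = 2.8.

2.80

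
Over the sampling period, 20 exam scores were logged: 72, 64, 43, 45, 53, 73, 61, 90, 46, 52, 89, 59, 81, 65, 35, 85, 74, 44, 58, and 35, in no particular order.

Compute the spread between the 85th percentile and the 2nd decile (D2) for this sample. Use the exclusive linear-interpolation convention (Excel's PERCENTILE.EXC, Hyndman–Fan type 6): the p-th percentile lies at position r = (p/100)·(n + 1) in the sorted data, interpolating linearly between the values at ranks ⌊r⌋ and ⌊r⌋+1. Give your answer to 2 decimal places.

Sorted: 35, 35, 43, 44, 45, 46, 52, 53, 58, 59, 61, 64, 65, 72, 73, 74, 81, 85, 89, 90.
n = 20.
P20: r = 4.2; ranks 4–5 are 44, 45; interpolating gives 44.2.
P85: r = 17.85; ranks 17–18 are 81, 85; interpolating gives 84.4.
Difference: 84.4 − 44.2 = 40.2.

40.20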